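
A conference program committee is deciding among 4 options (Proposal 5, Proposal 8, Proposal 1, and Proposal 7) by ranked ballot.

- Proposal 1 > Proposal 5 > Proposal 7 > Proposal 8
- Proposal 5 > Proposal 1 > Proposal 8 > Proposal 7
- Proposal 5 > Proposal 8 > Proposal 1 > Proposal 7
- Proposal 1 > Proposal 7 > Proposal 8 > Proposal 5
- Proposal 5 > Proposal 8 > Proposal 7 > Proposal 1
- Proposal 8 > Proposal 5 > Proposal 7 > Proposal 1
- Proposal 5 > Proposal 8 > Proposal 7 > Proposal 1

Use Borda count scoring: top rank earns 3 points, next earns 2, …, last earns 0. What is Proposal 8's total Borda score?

11

Borda scores:
  Proposal 5: 2 + 3 + 3 + 0 + 3 + 2 + 3 = 16
  Proposal 8: 0 + 1 + 2 + 1 + 2 + 3 + 2 = 11
  Proposal 1: 3 + 2 + 1 + 3 + 0 + 0 + 0 = 9
  Proposal 7: 1 + 0 + 0 + 2 + 1 + 1 + 1 = 6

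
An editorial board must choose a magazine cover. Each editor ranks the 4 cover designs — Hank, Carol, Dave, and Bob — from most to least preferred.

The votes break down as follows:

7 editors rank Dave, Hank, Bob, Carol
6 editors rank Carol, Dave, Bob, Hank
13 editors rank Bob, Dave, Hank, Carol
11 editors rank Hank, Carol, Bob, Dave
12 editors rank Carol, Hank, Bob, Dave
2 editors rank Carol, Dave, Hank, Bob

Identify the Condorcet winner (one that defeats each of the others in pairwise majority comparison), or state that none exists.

Head-to-head results (51 voters total):
Hank vs Carol: Hank wins 31–20.
Hank vs Dave: Dave wins 28–23.
Hank vs Bob: Hank wins 32–19.
Carol vs Dave: Carol wins 31–20.
Carol vs Bob: Carol wins 31–20.
Dave vs Bob: Bob wins 36–15.
No candidate beats all others: Hank beats Carol beats Dave beats Hank, a majority cycle.

No Condorcet winner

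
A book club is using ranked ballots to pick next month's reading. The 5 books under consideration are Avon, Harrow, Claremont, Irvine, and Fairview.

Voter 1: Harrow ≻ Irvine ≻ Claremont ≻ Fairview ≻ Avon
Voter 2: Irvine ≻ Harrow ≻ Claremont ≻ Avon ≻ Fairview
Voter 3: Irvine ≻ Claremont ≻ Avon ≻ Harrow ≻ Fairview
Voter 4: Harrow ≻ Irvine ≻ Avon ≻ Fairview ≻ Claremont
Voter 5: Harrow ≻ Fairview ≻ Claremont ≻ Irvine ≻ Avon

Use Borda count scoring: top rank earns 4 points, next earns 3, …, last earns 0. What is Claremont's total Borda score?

9

Borda scores:
  Avon: 0 + 1 + 2 + 2 + 0 = 5
  Harrow: 4 + 3 + 1 + 4 + 4 = 16
  Claremont: 2 + 2 + 3 + 0 + 2 = 9
  Irvine: 3 + 4 + 4 + 3 + 1 = 15
  Fairview: 1 + 0 + 0 + 1 + 3 = 5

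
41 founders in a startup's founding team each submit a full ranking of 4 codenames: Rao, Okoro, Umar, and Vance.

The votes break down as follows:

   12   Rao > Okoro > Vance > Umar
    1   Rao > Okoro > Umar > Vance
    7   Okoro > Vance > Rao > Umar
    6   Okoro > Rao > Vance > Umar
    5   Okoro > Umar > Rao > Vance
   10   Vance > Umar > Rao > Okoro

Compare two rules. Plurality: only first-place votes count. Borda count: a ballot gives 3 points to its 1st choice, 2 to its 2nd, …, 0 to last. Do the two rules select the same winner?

Yes

Plurality first-place counts: Rao 13, Okoro 18, Umar 0, Vance 10 → Okoro.
Borda totals: Rao 73, Okoro 80, Umar 31, Vance 62 → Okoro.
The two rules agree on Okoro.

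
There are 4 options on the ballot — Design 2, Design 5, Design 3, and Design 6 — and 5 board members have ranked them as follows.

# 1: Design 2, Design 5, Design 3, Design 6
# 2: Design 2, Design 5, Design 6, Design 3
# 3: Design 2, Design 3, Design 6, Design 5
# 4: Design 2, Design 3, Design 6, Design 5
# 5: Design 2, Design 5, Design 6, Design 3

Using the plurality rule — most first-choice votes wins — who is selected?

First-place vote totals:
  Design 2: 5
  Design 5: 0
  Design 3: 0
  Design 6: 0
Design 2 has the most first-place votes.

Design 2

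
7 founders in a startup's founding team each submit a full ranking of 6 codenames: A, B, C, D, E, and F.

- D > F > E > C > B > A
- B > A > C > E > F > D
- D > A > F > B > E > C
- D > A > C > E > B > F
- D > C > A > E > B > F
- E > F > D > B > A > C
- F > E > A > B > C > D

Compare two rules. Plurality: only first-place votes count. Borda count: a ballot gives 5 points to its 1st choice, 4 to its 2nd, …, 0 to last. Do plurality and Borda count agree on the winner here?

Plurality first-place counts: A 0, B 1, C 0, D 4, E 1, F 1 → D.
Borda totals: A 19, B 14, C 13, D 23, E 19, F 17 → D.
The two rules agree on D.

Yes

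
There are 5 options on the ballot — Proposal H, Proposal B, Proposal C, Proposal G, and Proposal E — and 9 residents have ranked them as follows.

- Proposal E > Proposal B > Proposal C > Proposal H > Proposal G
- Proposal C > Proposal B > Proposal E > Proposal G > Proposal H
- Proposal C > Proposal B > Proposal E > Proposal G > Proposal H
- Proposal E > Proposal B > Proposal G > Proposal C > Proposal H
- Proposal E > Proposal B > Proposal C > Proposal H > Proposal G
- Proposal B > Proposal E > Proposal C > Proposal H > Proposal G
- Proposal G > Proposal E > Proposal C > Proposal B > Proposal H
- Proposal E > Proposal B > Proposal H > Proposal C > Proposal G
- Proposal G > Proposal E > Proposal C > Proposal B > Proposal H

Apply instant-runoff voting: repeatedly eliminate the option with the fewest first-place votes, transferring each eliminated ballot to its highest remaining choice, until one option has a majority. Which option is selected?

Round 1: Proposal E 4, Proposal C 2, Proposal G 2, Proposal B 1, Proposal H 0. Proposal H has the fewest and is eliminated.
Round 2: Proposal E 4, Proposal C 2, Proposal G 2, Proposal B 1. Proposal B has the fewest and is eliminated.
Round 3: Proposal E 5, Proposal C 2, Proposal G 2. Proposal E has a majority.

Proposal E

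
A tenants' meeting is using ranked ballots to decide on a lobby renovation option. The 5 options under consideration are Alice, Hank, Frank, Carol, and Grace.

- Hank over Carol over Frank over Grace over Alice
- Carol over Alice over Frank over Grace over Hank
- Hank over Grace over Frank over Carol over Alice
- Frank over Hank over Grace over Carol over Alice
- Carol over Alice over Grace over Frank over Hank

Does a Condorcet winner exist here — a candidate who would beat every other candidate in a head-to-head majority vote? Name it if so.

Head-to-head results (5 voters total):
Alice vs Hank: Hank wins 3–2.
Alice vs Frank: Frank wins 3–2.
Alice vs Carol: Carol wins 5–0.
Alice vs Grace: Grace wins 3–2.
Hank vs Frank: Frank wins 3–2.
Hank vs Carol: Hank wins 3–2.
Hank vs Grace: Hank wins 3–2.
Frank vs Carol: Carol wins 3–2.
Frank vs Grace: Frank wins 3–2.
Carol vs Grace: Carol wins 3–2.
No candidate beats all others: Hank beats Carol beats Frank beats Hank, a majority cycle.

None — there is no Condorcet winner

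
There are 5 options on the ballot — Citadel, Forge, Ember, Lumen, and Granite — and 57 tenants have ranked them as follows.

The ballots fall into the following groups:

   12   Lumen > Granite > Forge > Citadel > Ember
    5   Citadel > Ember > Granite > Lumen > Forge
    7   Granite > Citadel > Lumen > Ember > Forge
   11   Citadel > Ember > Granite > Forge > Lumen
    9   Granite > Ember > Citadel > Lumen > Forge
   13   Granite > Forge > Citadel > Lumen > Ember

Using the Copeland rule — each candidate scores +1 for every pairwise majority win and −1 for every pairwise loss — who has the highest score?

Pairwise results:
  Citadel vs Forge: Citadel wins 32–25.
  Citadel vs Ember: Citadel wins 48–9.
  Citadel vs Lumen: Citadel wins 45–12.
  Citadel vs Granite: Granite wins 41–16.
  Forge vs Ember: Ember wins 32–25.
  Forge vs Lumen: Lumen wins 33–24.
  Forge vs Granite: Granite wins 57–0.
  Ember vs Lumen: Lumen wins 32–25.
  Ember vs Granite: Granite wins 41–16.
  Lumen vs Granite: Granite wins 45–12.
Copeland scores (wins − losses):
  Citadel: 3 − 1 = 2
  Forge: 0 − 4 = -4
  Ember: 1 − 3 = -2
  Lumen: 2 − 2 = 0
  Granite: 4 − 0 = 4
Granite has the best Copeland score.

Granite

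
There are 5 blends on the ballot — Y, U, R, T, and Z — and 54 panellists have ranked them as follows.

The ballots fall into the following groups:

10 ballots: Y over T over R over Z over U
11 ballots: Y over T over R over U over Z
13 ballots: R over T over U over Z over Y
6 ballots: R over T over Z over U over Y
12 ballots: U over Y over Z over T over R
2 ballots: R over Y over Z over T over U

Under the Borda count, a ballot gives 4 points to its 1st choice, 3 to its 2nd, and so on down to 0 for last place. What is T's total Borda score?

134

Borda scores:
  Y: 10·4 + 11·4 + 13·0 + 6·0 + 12·3 + 2·3 = 126
  U: 10·0 + 11·1 + 13·2 + 6·1 + 12·4 + 2·0 = 91
  R: 10·2 + 11·2 + 13·4 + 6·4 + 12·0 + 2·4 = 126
  T: 10·3 + 11·3 + 13·3 + 6·3 + 12·1 + 2·1 = 134
  Z: 10·1 + 11·0 + 13·1 + 6·2 + 12·2 + 2·2 = 63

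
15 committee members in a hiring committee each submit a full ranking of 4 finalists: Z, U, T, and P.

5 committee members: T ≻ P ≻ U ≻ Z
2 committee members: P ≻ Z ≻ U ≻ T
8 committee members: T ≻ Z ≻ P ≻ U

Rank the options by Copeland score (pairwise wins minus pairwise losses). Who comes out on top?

Pairwise results:
  Z vs U: Z wins 10–5.
  Z vs T: T wins 13–2.
  Z vs P: Z wins 8–7.
  U vs T: T wins 13–2.
  U vs P: P wins 15–0.
  T vs P: T wins 13–2.
Copeland scores (wins − losses):
  Z: 2 − 1 = 1
  U: 0 − 3 = -3
  T: 3 − 0 = 3
  P: 1 − 2 = -1
T has the best Copeland score.

T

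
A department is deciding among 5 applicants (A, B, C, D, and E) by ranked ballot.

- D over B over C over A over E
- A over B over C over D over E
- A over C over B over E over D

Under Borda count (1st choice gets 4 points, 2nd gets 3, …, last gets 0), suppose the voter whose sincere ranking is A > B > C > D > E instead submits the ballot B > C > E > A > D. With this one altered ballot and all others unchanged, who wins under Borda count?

B

Borda totals with the altered ballot: A 6, B 9, C 8, D 4, E 3.
The switch changes the winner from A to B.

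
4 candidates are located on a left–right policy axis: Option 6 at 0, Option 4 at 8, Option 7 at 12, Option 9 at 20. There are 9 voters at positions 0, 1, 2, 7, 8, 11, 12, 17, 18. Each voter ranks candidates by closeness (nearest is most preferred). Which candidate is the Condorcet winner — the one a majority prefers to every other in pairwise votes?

Option 4

With single-peaked preferences on a line, the Condorcet winner is the candidate closest to the median voter.
The median voter (position 8) is closest to Option 4 at 8.
Check: Option 4 vs Option 6 — voters closer to Option 4: 6 of 9.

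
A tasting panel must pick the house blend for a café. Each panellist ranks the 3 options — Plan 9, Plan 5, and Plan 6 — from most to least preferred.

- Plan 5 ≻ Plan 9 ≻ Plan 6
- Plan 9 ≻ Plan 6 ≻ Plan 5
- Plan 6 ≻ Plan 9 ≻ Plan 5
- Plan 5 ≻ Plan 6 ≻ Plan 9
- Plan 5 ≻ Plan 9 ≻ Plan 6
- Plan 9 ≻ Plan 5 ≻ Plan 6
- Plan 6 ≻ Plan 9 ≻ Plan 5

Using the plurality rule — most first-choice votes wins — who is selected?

First-place vote totals:
  Plan 9: 2
  Plan 5: 3
  Plan 6: 2
Plan 5 has the most first-place votes.

Plan 5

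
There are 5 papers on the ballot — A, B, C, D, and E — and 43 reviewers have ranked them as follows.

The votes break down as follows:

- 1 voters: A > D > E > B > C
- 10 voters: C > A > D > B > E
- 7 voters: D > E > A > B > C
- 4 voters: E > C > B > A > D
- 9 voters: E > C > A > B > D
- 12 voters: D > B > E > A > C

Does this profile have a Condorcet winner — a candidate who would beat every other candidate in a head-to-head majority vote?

Head-to-head results (43 voters total):
A vs B: A wins 27–16.
A vs C: C wins 23–20.
A vs D: A wins 24–19.
A vs E: E wins 32–11.
B vs C: C wins 23–20.
B vs D: D wins 30–13.
B vs E: B wins 22–21.
C vs D: C wins 23–20.
C vs E: E wins 33–10.
D vs E: D wins 30–13.
No candidate beats all others: A beats B beats E beats A, a majority cycle.

No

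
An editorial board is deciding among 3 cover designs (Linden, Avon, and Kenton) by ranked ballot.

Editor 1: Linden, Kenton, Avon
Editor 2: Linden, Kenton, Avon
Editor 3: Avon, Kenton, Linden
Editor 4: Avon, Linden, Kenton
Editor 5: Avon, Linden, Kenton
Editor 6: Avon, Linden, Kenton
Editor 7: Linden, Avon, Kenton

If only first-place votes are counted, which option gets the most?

Avon

First-place vote totals:
  Linden: 3
  Avon: 4
  Kenton: 0
Avon has the most first-place votes.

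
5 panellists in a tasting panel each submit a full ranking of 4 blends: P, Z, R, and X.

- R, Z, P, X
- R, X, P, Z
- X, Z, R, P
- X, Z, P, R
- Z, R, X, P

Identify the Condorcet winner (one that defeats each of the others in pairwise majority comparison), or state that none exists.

There is no Condorcet winner

Head-to-head results (5 voters total):
P vs Z: Z wins 4–1.
P vs R: R wins 4–1.
P vs X: X wins 4–1.
Z vs R: Z wins 3–2.
Z vs X: X wins 3–2.
R vs X: R wins 3–2.
No candidate beats all others: Z beats R beats X beats Z, a majority cycle.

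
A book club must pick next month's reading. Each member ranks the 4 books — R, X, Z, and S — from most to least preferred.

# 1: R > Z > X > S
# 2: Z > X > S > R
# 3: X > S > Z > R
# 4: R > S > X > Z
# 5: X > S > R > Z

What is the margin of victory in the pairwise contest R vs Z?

Ballots ranking R above Z: 3.
Ballots ranking Z above R: 2.
R wins 3–2, a margin of 1.

1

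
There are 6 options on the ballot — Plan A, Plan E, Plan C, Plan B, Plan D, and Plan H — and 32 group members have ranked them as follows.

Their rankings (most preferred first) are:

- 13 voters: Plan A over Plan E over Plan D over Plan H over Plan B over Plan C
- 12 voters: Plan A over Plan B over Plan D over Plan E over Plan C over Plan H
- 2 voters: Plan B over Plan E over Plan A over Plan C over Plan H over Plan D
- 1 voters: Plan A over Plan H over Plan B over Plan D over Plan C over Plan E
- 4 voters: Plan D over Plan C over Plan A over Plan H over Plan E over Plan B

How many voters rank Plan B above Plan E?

Ballots ranking Plan B above Plan E: 12+2+1 = 15.
Ballots ranking Plan E above Plan B: 13+4 = 17.
So 15 of 32 voters prefer Plan B to Plan E.

15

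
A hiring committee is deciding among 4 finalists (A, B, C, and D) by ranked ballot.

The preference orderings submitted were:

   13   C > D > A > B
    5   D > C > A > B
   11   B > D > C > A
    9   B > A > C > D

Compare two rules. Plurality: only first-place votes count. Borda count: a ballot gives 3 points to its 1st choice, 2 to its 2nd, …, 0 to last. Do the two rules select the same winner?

Plurality first-place counts: A 0, B 20, C 13, D 5 → B.
Borda totals: A 36, B 60, C 69, D 63 → C.
The two rules disagree: plurality picks B, Borda picks C.

No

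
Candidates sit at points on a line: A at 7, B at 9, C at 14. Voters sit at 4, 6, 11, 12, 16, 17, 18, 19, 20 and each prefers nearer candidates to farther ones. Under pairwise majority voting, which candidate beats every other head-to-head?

C

With single-peaked preferences on a line, the Condorcet winner is the candidate closest to the median voter.
The median voter (position 16) is closest to C at 14.
Check: C vs A — voters closer to C: 7 of 9.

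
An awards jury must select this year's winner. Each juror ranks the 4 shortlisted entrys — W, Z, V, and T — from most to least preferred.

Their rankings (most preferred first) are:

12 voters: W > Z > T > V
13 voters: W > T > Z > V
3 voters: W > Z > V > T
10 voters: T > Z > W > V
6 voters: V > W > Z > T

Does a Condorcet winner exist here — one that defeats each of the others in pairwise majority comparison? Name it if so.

Head-to-head results (44 voters total):
W vs Z: W wins 34–10.
W vs V: W wins 38–6.
W vs T: W wins 34–10.
Z vs V: Z wins 38–6.
Z vs T: T wins 23–21.
V vs T: T wins 35–9.
W beats each rival — Z (34–10), V (38–6), T (34–10) — so W is the Condorcet winner.

W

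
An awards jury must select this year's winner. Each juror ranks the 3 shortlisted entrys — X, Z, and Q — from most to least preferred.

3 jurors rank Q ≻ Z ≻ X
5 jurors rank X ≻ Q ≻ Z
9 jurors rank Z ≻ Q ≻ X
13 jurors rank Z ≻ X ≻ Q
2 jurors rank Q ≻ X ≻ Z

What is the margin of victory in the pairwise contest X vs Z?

18

Ballots ranking X above Z: 5+2 = 7.
Ballots ranking Z above X: 3+9+13 = 25.
Z wins 25–7, a margin of 18.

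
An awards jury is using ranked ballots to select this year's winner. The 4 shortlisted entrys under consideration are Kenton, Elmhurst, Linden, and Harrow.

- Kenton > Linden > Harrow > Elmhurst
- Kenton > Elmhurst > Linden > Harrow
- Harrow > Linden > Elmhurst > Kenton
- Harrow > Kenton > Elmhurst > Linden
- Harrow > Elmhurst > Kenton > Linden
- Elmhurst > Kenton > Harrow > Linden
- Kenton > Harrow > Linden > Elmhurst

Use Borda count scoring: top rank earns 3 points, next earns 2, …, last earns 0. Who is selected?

Borda scores:
  Kenton: 3 + 3 + 0 + 2 + 1 + 2 + 3 = 14
  Elmhurst: 0 + 2 + 1 + 1 + 2 + 3 + 0 = 9
  Linden: 2 + 1 + 2 + 0 + 0 + 0 + 1 = 6
  Harrow: 1 + 0 + 3 + 3 + 3 + 1 + 2 = 13
Kenton has the highest total.

Kenton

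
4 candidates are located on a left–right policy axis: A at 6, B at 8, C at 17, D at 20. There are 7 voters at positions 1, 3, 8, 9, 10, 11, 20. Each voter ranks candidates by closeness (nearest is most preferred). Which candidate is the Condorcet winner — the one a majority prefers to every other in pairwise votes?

With single-peaked preferences on a line, the Condorcet winner is the candidate closest to the median voter.
The median voter (position 9) is closest to B at 8.
Check: B vs D — voters closer to B: 6 of 7.

B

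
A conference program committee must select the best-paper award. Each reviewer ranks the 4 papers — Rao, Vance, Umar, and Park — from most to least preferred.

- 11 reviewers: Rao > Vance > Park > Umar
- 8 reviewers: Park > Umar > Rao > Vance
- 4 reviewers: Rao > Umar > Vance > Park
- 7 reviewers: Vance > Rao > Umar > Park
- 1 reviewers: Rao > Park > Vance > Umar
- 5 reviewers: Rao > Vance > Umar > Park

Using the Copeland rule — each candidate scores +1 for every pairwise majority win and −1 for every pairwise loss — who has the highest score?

Rao

Pairwise results:
  Rao vs Vance: Rao wins 29–7.
  Rao vs Umar: Rao wins 28–8.
  Rao vs Park: Rao wins 28–8.
  Vance vs Umar: Vance wins 24–12.
  Vance vs Park: Vance wins 27–9.
  Umar vs Park: Park wins 20–16.
Copeland scores (wins − losses):
  Rao: 3 − 0 = 3
  Vance: 2 − 1 = 1
  Umar: 0 − 3 = -3
  Park: 1 − 2 = -1
Rao has the best Copeland score.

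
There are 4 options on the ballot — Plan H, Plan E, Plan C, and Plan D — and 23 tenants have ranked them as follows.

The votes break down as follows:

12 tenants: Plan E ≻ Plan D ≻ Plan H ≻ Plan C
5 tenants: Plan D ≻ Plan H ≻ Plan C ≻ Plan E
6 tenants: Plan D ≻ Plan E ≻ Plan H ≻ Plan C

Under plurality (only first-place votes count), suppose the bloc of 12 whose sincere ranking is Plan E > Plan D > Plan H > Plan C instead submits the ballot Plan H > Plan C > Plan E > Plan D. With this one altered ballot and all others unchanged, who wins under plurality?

First-place totals with the altered ballot: Plan H 12, Plan E 0, Plan C 0, Plan D 11.
The switch changes the winner from Plan E to Plan H.

Plan H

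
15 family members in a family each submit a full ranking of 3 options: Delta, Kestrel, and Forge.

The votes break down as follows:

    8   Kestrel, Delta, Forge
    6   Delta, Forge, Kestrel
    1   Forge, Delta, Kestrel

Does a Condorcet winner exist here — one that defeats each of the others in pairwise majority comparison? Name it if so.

Kestrel

Head-to-head results (15 voters total):
Delta vs Kestrel: Kestrel wins 8–7.
Delta vs Forge: Delta wins 14–1.
Kestrel vs Forge: Kestrel wins 8–7.
Kestrel beats each rival — Delta (8–7), Forge (8–7) — so Kestrel is the Condorcet winner.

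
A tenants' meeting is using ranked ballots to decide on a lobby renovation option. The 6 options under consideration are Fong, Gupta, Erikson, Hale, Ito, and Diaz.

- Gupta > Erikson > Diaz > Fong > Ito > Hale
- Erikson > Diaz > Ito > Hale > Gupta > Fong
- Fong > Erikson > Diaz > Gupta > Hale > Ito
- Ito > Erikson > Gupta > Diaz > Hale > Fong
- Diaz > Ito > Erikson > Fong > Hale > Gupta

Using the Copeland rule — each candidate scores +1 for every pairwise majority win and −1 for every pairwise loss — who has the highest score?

Erikson

Pairwise results:
  Fong vs Gupta: Gupta wins 3–2.
  Fong vs Erikson: Erikson wins 4–1.
  Fong vs Hale: Fong wins 3–2.
  Fong vs Ito: Ito wins 3–2.
  Fong vs Diaz: Diaz wins 4–1.
  Gupta vs Erikson: Erikson wins 4–1.
  Gupta vs Hale: Gupta wins 3–2.
  Gupta vs Ito: Ito wins 3–2.
  Gupta vs Diaz: Diaz wins 3–2.
  Erikson vs Hale: Erikson wins 5–0.
  Erikson vs Ito: Erikson wins 3–2.
  Erikson vs Diaz: Erikson wins 4–1.
  Hale vs Ito: Ito wins 4–1.
  Hale vs Diaz: Diaz wins 5–0.
  Ito vs Diaz: Diaz wins 4–1.
Copeland scores (wins − losses):
  Fong: 1 − 4 = -3
  Gupta: 2 − 3 = -1
  Erikson: 5 − 0 = 5
  Hale: 0 − 5 = -5
  Ito: 3 − 2 = 1
  Diaz: 4 − 1 = 3
Erikson has the best Copeland score.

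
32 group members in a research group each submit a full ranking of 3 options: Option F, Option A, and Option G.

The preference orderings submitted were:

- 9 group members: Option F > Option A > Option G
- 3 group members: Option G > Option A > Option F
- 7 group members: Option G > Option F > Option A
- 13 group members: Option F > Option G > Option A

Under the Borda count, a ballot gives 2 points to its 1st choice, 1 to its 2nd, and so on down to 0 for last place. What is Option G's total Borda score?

Borda scores:
  Option F: 9·2 + 3·0 + 7·1 + 13·2 = 51
  Option A: 9·1 + 3·1 + 7·0 + 13·0 = 12
  Option G: 9·0 + 3·2 + 7·2 + 13·1 = 33

33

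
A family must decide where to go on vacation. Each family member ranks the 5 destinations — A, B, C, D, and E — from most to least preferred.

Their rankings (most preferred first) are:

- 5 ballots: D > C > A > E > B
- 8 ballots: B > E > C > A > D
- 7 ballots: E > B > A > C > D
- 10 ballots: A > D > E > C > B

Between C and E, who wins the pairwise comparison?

Ballots ranking C above E: 5.
Ballots ranking E above C: 8+7+10 = 25.
E wins the head-to-head, 25–5.

E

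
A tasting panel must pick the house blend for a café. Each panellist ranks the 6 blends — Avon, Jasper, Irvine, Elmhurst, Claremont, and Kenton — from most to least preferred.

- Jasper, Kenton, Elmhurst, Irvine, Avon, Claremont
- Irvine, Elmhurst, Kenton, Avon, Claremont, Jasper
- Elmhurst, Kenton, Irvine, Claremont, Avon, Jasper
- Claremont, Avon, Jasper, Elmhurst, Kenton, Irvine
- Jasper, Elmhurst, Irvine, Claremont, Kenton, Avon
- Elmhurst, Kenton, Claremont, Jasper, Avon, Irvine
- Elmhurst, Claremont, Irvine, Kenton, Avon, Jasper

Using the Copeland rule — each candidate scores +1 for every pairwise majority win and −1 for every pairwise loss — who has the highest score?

Elmhurst

Pairwise results:
  Avon vs Jasper: Avon wins 4–3.
  Avon vs Irvine: Irvine wins 5–2.
  Avon vs Elmhurst: Elmhurst wins 6–1.
  Avon vs Claremont: Claremont wins 5–2.
  Avon vs Kenton: Kenton wins 6–1.
  Jasper vs Irvine: Jasper wins 4–3.
  Jasper vs Elmhurst: Elmhurst wins 4–3.
  Jasper vs Claremont: Claremont wins 5–2.
  Jasper vs Kenton: Kenton wins 4–3.
  Irvine vs Elmhurst: Elmhurst wins 6–1.
  Irvine vs Claremont: Irvine wins 4–3.
  Irvine vs Kenton: Kenton wins 4–3.
  Elmhurst vs Claremont: Elmhurst wins 6–1.
  Elmhurst vs Kenton: Elmhurst wins 6–1.
  Claremont vs Kenton: Kenton wins 4–3.
Copeland scores (wins − losses):
  Avon: 1 − 4 = -3
  Jasper: 1 − 4 = -3
  Irvine: 2 − 3 = -1
  Elmhurst: 5 − 0 = 5
  Claremont: 2 − 3 = -1
  Kenton: 4 − 1 = 3
Elmhurst has the best Copeland score.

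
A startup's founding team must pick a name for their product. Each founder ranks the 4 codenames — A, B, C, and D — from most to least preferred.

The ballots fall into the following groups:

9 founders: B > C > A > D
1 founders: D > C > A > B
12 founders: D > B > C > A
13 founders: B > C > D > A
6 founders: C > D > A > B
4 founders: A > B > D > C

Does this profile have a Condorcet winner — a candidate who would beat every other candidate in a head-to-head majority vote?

Head-to-head results (45 voters total):
A vs B: B wins 34–11.
A vs C: C wins 41–4.
A vs D: D wins 32–13.
B vs C: B wins 38–7.
B vs D: B wins 26–19.
C vs D: C wins 28–17.
B beats each rival — A (34–11), C (38–7), D (26–19) — so B is the Condorcet winner.

Yes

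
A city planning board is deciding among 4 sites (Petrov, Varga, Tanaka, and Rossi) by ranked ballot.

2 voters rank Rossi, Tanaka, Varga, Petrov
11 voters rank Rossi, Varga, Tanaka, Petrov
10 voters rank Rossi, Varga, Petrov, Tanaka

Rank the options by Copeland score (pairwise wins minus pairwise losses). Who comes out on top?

Pairwise results:
  Petrov vs Varga: Varga wins 23–0.
  Petrov vs Tanaka: Tanaka wins 13–10.
  Petrov vs Rossi: Rossi wins 23–0.
  Varga vs Tanaka: Varga wins 21–2.
  Varga vs Rossi: Rossi wins 23–0.
  Tanaka vs Rossi: Rossi wins 23–0.
Copeland scores (wins − losses):
  Petrov: 0 − 3 = -3
  Varga: 2 − 1 = 1
  Tanaka: 1 − 2 = -1
  Rossi: 3 − 0 = 3
Rossi has the best Copeland score.

Rossi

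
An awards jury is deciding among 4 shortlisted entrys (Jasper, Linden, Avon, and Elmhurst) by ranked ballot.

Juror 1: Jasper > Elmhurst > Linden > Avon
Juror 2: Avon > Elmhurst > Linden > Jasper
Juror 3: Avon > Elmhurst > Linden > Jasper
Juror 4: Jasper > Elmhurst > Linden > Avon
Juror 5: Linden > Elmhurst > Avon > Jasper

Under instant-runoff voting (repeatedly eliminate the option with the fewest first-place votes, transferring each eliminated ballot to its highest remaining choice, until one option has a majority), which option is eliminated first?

Round 1: Jasper 2, Avon 2, Linden 1, Elmhurst 0. Elmhurst has the fewest and is eliminated.
Round 2: Jasper 2, Avon 2, Linden 1. Linden has the fewest and is eliminated.
Round 3: Avon 3, Jasper 2. Avon has a majority.

Elmhurst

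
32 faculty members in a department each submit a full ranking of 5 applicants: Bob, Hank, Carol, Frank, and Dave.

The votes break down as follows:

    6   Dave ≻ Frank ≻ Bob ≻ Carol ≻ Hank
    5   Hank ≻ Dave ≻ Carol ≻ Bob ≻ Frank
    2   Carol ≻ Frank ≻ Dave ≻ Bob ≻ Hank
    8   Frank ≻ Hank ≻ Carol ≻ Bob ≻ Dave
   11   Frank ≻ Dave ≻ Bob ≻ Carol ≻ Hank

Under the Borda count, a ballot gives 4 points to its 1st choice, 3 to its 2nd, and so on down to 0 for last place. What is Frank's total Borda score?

Borda scores:
  Bob: 6·2 + 5·1 + 2·1 + 8·1 + 11·2 = 49
  Hank: 6·0 + 5·4 + 2·0 + 8·3 + 11·0 = 44
  Carol: 6·1 + 5·2 + 2·4 + 8·2 + 11·1 = 51
  Frank: 6·3 + 5·0 + 2·3 + 8·4 + 11·4 = 100
  Dave: 6·4 + 5·3 + 2·2 + 8·0 + 11·3 = 76

100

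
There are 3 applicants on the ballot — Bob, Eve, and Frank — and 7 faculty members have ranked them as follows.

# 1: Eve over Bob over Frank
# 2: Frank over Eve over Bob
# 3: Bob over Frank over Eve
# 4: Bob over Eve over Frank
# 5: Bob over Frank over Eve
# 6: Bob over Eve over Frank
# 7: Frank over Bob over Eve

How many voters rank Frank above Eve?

4

Ballots ranking Frank above Eve: 4.
Ballots ranking Eve above Frank: 3.
So 4 of 7 voters prefer Frank to Eve.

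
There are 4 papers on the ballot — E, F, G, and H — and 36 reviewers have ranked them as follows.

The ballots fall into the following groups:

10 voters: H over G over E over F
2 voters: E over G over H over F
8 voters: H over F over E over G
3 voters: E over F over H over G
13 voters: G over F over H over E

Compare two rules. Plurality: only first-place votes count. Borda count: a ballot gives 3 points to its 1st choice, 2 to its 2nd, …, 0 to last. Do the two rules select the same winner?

Yes

Plurality first-place counts: E 5, F 0, G 13, H 18 → H.
Borda totals: E 33, F 48, G 63, H 72 → H.
The two rules agree on H.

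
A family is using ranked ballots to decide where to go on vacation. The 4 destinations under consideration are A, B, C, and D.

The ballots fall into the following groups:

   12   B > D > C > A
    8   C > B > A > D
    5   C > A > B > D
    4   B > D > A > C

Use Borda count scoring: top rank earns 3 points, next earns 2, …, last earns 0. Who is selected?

B

Borda scores:
  A: 12·0 + 8·1 + 5·2 + 4·1 = 22
  B: 12·3 + 8·2 + 5·1 + 4·3 = 69
  C: 12·1 + 8·3 + 5·3 + 4·0 = 51
  D: 12·2 + 8·0 + 5·0 + 4·2 = 32
B has the highest total.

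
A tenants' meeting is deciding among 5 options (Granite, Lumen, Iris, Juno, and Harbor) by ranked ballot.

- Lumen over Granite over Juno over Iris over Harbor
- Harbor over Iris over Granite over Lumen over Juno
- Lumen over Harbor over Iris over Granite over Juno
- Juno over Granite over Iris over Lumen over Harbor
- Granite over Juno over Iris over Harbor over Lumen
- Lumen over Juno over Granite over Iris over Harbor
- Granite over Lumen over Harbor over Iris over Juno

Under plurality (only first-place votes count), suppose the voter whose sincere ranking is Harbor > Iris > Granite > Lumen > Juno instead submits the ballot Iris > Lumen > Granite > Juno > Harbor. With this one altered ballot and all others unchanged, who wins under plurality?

Lumen

First-place totals with the altered ballot: Granite 2, Lumen 3, Iris 1, Juno 1, Harbor 0.
The winner is unchanged: still Lumen.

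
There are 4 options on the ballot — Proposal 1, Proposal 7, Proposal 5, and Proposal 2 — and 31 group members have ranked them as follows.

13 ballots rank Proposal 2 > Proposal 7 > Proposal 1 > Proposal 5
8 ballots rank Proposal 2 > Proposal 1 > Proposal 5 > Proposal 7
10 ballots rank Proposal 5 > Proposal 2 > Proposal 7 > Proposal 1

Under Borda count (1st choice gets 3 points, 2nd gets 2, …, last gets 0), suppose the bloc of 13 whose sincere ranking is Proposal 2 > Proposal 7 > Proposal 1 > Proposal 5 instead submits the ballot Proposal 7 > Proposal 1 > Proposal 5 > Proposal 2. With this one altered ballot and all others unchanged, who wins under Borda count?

Proposal 5

Borda totals with the altered ballot: Proposal 1 42, Proposal 7 49, Proposal 5 51, Proposal 2 44.
The switch changes the winner from Proposal 2 to Proposal 5.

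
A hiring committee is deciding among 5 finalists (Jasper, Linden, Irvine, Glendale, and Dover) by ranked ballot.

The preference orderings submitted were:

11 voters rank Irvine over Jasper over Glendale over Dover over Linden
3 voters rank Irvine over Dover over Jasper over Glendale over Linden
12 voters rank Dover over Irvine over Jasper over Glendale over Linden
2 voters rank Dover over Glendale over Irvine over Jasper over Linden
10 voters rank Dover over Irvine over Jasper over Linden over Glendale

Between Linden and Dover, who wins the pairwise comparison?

Dover

Ballots ranking Linden above Dover: 0.
Ballots ranking Dover above Linden: 11+3+12+2+10 = 38.
Dover wins the head-to-head, 38–0.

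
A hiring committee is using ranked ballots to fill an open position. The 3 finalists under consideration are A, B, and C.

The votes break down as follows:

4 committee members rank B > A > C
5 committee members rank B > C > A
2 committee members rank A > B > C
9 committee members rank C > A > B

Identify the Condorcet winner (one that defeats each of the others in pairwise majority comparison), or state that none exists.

Head-to-head results (20 voters total):
A vs B: A wins 11–9.
A vs C: C wins 14–6.
B vs C: B wins 11–9.
No candidate beats all others: A beats B beats C beats A, a majority cycle.

There is no Condorcet winner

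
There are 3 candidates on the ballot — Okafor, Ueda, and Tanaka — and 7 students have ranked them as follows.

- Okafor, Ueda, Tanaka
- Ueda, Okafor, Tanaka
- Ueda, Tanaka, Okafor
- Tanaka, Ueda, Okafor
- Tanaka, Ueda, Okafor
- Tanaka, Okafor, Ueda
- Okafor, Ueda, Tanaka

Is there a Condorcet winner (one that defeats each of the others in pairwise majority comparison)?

Yes

Head-to-head results (7 voters total):
Okafor vs Ueda: Ueda wins 4–3.
Okafor vs Tanaka: Tanaka wins 4–3.
Ueda vs Tanaka: Ueda wins 4–3.
Ueda beats each rival — Okafor (4–3), Tanaka (4–3) — so Ueda is the Condorcet winner.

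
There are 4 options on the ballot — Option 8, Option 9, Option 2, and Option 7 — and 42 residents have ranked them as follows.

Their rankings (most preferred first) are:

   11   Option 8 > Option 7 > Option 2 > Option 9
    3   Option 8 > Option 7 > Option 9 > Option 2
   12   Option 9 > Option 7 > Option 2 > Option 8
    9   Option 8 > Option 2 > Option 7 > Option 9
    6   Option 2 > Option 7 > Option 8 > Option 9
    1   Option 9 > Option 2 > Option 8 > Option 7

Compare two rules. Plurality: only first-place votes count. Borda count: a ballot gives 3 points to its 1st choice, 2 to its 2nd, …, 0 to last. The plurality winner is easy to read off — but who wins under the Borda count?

Option 8

Plurality first-place counts: Option 8 23, Option 9 13, Option 2 6, Option 7 0 → Option 8.
Borda totals: Option 8 76, Option 9 42, Option 2 61, Option 7 73 → Option 8.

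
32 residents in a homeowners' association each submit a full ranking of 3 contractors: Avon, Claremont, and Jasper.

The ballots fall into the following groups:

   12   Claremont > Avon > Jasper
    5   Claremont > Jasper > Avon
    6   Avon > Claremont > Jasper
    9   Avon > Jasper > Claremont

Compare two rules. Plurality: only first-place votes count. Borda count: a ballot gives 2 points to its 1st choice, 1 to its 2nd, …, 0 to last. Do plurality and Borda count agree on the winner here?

No

Plurality first-place counts: Avon 15, Claremont 17, Jasper 0 → Claremont.
Borda totals: Avon 42, Claremont 40, Jasper 14 → Avon.
The two rules disagree: plurality picks Claremont, Borda picks Avon.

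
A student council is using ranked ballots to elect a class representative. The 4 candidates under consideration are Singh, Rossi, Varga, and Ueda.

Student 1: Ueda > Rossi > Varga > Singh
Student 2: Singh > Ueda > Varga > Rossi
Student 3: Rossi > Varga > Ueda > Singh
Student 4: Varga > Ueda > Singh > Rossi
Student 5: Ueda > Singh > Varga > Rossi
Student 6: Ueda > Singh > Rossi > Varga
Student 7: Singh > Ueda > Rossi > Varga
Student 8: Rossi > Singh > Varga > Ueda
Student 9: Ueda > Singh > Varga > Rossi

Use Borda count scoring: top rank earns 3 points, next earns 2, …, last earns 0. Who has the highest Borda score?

Borda scores:
  Singh: 0 + 3 + 0 + 1 + 2 + 2 + 3 + 2 + 2 = 15
  Rossi: 2 + 0 + 3 + 0 + 0 + 1 + 1 + 3 + 0 = 10
  Varga: 1 + 1 + 2 + 3 + 1 + 0 + 0 + 1 + 1 = 10
  Ueda: 3 + 2 + 1 + 2 + 3 + 3 + 2 + 0 + 3 = 19
Ueda has the highest total.

Ueda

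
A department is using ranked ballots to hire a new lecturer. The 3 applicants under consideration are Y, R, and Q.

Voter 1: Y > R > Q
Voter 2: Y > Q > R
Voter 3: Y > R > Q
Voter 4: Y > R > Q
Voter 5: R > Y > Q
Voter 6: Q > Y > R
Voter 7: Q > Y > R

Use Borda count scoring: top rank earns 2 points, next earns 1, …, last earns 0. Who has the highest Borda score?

Y

Borda scores:
  Y: 2 + 2 + 2 + 2 + 1 + 1 + 1 = 11
  R: 1 + 0 + 1 + 1 + 2 + 0 + 0 = 5
  Q: 0 + 1 + 0 + 0 + 0 + 2 + 2 = 5
Y has the highest total.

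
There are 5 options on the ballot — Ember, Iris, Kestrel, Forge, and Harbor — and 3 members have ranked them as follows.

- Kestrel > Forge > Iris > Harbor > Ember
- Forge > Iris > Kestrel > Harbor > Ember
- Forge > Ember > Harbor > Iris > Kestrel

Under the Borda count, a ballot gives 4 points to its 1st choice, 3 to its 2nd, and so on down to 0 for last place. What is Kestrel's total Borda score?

Borda scores:
  Ember: 0 + 0 + 3 = 3
  Iris: 2 + 3 + 1 = 6
  Kestrel: 4 + 2 + 0 = 6
  Forge: 3 + 4 + 4 = 11
  Harbor: 1 + 1 + 2 = 4

6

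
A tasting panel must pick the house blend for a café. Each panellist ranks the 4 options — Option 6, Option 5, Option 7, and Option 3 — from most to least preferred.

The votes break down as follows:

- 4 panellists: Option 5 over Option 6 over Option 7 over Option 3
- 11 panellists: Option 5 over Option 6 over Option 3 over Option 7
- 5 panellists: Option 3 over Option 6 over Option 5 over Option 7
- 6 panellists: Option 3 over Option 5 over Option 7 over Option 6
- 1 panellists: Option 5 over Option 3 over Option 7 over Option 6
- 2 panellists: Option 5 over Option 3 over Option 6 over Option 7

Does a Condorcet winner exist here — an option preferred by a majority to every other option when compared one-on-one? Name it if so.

Option 5

Head-to-head results (29 voters total):
Option 6 vs Option 5: Option 5 wins 24–5.
Option 6 vs Option 7: Option 6 wins 22–7.
Option 6 vs Option 3: Option 6 wins 15–14.
Option 5 vs Option 7: Option 5 wins 29–0.
Option 5 vs Option 3: Option 5 wins 18–11.
Option 7 vs Option 3: Option 3 wins 25–4.
Option 5 beats each rival — Option 6 (24–5), Option 7 (29–0), Option 3 (18–11) — so Option 5 is the Condorcet winner.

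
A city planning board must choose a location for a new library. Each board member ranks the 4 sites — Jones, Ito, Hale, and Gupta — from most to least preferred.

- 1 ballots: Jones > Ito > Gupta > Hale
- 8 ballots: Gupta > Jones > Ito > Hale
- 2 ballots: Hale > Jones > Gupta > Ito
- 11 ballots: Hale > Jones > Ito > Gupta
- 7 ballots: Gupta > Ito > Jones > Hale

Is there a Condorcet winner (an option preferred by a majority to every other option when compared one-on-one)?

Yes

Head-to-head results (29 voters total):
Jones vs Ito: Jones wins 22–7.
Jones vs Hale: Jones wins 16–13.
Jones vs Gupta: Gupta wins 15–14.
Ito vs Hale: Ito wins 16–13.
Ito vs Gupta: Gupta wins 17–12.
Hale vs Gupta: Gupta wins 16–13.
Gupta beats each rival — Jones (15–14), Ito (17–12), Hale (16–13) — so Gupta is the Condorcet winner.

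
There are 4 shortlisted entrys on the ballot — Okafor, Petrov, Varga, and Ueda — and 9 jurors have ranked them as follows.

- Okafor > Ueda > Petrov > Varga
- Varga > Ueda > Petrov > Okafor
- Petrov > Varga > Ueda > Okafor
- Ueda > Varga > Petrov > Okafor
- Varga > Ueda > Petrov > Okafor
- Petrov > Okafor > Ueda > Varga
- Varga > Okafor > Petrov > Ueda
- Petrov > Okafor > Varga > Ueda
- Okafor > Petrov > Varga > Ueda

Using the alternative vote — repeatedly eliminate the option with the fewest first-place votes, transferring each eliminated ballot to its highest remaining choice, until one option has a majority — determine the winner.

Petrov

Round 1: Petrov 3, Varga 3, Okafor 2, Ueda 1. Ueda has the fewest and is eliminated.
Round 2: Varga 4, Petrov 3, Okafor 2. Okafor has the fewest and is eliminated.
Round 3: Petrov 5, Varga 4. Petrov has a majority.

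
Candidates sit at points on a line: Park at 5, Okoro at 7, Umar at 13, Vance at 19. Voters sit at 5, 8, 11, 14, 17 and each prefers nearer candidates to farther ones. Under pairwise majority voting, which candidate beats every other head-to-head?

With single-peaked preferences on a line, the Condorcet winner is the candidate closest to the median voter.
The median voter (position 11) is closest to Umar at 13.
Check: Umar vs Okoro — voters closer to Umar: 3 of 5.

Umar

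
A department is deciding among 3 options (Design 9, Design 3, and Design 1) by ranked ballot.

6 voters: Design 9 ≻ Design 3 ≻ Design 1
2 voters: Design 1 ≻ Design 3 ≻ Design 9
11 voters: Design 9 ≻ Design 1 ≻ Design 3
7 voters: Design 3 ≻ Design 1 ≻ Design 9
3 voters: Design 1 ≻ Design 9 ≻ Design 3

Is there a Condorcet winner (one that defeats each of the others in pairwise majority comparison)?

Yes

Head-to-head results (29 voters total):
Design 9 vs Design 3: Design 9 wins 20–9.
Design 9 vs Design 1: Design 9 wins 17–12.
Design 3 vs Design 1: Design 1 wins 16–13.
Design 9 beats each rival — Design 3 (20–9), Design 1 (17–12) — so Design 9 is the Condorcet winner.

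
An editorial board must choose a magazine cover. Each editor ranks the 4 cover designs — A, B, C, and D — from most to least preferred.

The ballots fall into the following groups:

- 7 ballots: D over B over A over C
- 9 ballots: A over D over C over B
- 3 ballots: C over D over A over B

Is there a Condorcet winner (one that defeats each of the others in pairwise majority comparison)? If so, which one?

Head-to-head results (19 voters total):
A vs B: A wins 12–7.
A vs C: A wins 16–3.
A vs D: D wins 10–9.
B vs C: C wins 12–7.
B vs D: D wins 19–0.
C vs D: D wins 16–3.
D beats each rival — A (10–9), B (19–0), C (16–3) — so D is the Condorcet winner.

D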